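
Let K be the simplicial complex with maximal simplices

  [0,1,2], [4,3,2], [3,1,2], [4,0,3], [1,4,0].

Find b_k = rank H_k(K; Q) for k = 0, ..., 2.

Take the total order 0 < 1 < 2 < 3 < 4 on the vertex set. Then K (dimension 2) consists of the simplices:

  0-simplices (5): [0], [1], [2], [3], [4]
  1-simplices (10): [0,1], [0,2], [0,3], [0,4], [1,2], [1,3], [1,4], [2,3], [2,4], [3,4]
  2-simplices (5): [0,1,2], [0,1,4], [0,3,4], [1,2,3], [2,3,4]

so the chain groups are C_0 ≅ Z^5, C_1 ≅ Z^10, C_2 ≅ Z^5.

Boundary ∂_1: C_1 → C_0 sends each edge [p,q] (with p < q) to q − p. For instance
  ∂[3,4] = [4] − [3].
The resulting 5×10 matrix has rank 4, and its Smith normal form has invariant factors (1,1,1,1).

Boundary ∂_2: C_2 → C_1 acts by ∂[p,q,r] = [q,r] − [p,r] + [p,q]. For instance
  ∂[1,2,3] = [2,3] − [1,3] + [1,2],
  ∂[0,3,4] = [3,4] − [0,4] + [0,3].
As a 10×5 matrix over Z this has rank 5, with invariant factors (1,1,1,1,1).

Computing H_k = (kernel of ∂_k) / (image of ∂_{k+1}):

  H_0: rank C_0 − rank ∂_1 = 5 − 4 = 1, and the invariant factors of ∂_1 are all 1, so H_0 = Z.
  H_1: rank ker ∂_1 − rank ∂_2 = (10 − 4) − 5 = 1, and the invariant factors of ∂_2 are all 1, so H_1 = Z.
  H_2: rank ker ∂_2 − rank ∂_3 = (5 − 5) − 0 = 0, and there is no ∂_3, so H_2 = 0.

Hence the Betti numbers are b_0 = 1, b_1 = 1, b_2 = 0.

b_0 = 1, b_1 = 1, b_2 = 0.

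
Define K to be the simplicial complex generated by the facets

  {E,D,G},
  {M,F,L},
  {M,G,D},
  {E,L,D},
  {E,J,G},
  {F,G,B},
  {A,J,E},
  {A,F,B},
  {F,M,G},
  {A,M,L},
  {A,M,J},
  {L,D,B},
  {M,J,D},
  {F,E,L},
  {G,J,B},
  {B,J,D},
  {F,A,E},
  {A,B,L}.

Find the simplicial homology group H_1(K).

Order the vertices as A < B < D < E < F < G < J < L < M. Listing each simplex with vertices in this order, K has dimension 2 with simplices:

  0-simplices (9): A, B, D, E, F, G, J, L, M
  1-simplices (27): AB, AE, AF, AJ, AL, AM, BD, BF, BG, BJ, BL, DE, DG, DJ, DL, DM, EF, EG, EJ, EL, FG, FL, FM, GJ, GM, JM, LM
  2-simplices (18): ABF, ABL, AEF, AEJ, AJM, ALM, BDJ, BDL, BFG, BGJ, DEG, DEL, DGM, DJM, EFL, EGJ, FGM, FLM

giving chain groups C_0 ≅ Z^9, C_1 ≅ Z^27, C_2 ≅ Z^18.

The boundary map ∂_1: C_1 → C_0 maps an edge to its endpoints' difference, ∂[p,q] = q − p. For instance
  ∂EG = G − E.
As a 9×27 matrix over Z this has rank 8, with invariant factors (1,1,1,1,1,1,1,1).

The boundary map ∂_2: C_2 → C_1 maps a triangle to the signed sum of its edges. For instance
  ∂FLM = LM − FM + FL,
  ∂BDJ = DJ − BJ + BD.
This gives a 27×18 integer matrix of rank 18; reducing to Smith normal form yields diagonal entries (1,1,1,1,1,1,1,1,1,1,1,1,1,1,1,1,1,2).

From H_k ≅ ker(∂_k) / im(∂_{k+1}) we obtain:

  H_1: rank ker ∂_1 − rank ∂_2 = (27 − 8) − 18 = 1, and ∂_2 has invariant factor 2 > 1, so H_1 ≅ Z ⊕ Z_2.

(K is a triangulation of the Klein bottle.)

H_1 ≅ Z ⊕ Z_2.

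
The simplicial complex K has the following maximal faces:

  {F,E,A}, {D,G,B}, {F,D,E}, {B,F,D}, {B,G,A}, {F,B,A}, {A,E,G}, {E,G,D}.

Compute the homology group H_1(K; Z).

H_1 = 0.

Fix the vertex order A < B < D < E < F < G and write every simplex with vertices in increasing order. Then dim K = 2 and the simplices of K are:

  0-simplices (6): A, B, D, E, F, G
  1-simplices (12): AB, AE, AF, AG, BD, BF, BG, DE, DF, DG, EF, EG
  2-simplices (8): ABF, ABG, AEF, AEG, BDF, BDG, DEF, DEG

Hence C_0 ≅ Z^6, C_1 ≅ Z^12, C_2 ≅ Z^8.

The boundary map ∂_1: C_1 → C_0 maps an edge to its endpoints' difference, ∂[p,q] = q − p.
The 6×12 boundary matrix has rank 5 and Smith normal form diag(1,1,1,1,1).

The boundary map ∂_2: C_2 → C_1 sends each 2-simplex [p,q,r] to [q,r] − [p,r] + [p,q]. For instance
  ∂DEG = EG − DG + DE,
  ∂AEF = EF − AF + AE.
The 12×8 boundary matrix has rank 7 and Smith normal form diag(1,1,1,1,1,1,1).

From H_k ≅ ker(∂_k) / im(∂_{k+1}) we obtain:

  H_1: rank ker ∂_1 − rank ∂_2 = (12 − 5) − 7 = 0, and the invariant factors of ∂_2 are all 1, so H_1 ≅ 0.

(K is a triangulation of the 2-sphere S^2.)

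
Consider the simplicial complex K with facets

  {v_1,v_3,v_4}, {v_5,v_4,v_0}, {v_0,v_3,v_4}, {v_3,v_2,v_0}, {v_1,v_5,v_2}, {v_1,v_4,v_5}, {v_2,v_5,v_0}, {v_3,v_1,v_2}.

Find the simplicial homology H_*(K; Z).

H_0 ≅ Z,  H_1 = 0,  H_2 ≅ Z.

K has 6 vertices, 12 edges, 8 triangles.
rank ∂_0 = 0, rank ∂_1 = 5 ⇒ b_0 = 6 − 0 − 5 = 1; all invariant factors of ∂_1 are 1 so no torsion. So H_0 ≅ Z.
rank ∂_1 = 5, rank ∂_2 = 7 ⇒ b_1 = 12 − 5 − 7 = 0; all invariant factors of ∂_2 are 1 so no torsion. So H_1 ≅ 0.
rank ∂_2 = 7, rank ∂_3 = 0 ⇒ b_2 = 8 − 7 − 0 = 1. So H_2 ≅ Z.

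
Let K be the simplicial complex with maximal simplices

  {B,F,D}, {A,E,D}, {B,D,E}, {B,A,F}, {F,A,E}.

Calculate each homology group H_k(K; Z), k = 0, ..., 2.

Fix the vertex order A < B < D < E < F and write every simplex with vertices in increasing order. Then dim K = 2 and the simplices of K are:

  0-simplices (5): A, B, D, E, F
  1-simplices (10): AB, AD, AE, AF, BD, BE, BF, DE, DF, EF
  2-simplices (5): ABF, ADE, AEF, BDE, BDF

so the chain groups are C_0 ≅ Z^5, C_1 ≅ Z^10, C_2 ≅ Z^5.

Boundary ∂_1: C_1 → C_0 sends each edge [p,q] (with p < q) to q − p.
The 5×10 boundary matrix has rank 4 and Smith normal form diag(1,1,1,1).

∂_2: C_2 → C_1 acts by ∂[p,q,r] = [q,r] − [p,r] + [p,q]. For instance
  ∂BDE = DE − BE + BD,
  ∂AEF = EF − AF + AE.
The 10×5 boundary matrix has rank 5 and Smith normal form diag(1,1,1,1,1).

Reading off H_k = ker ∂_k / im ∂_{k+1}:

  H_0: rank C_0 − rank ∂_1 = 5 − 4 = 1, and the invariant factors of ∂_1 are all 1, so H_0 = Z.
  H_1: rank ker ∂_1 − rank ∂_2 = (10 − 4) − 5 = 1, and the invariant factors of ∂_2 are all 1, so H_1 = Z.
  H_2: rank ker ∂_2 − rank ∂_3 = (5 − 5) − 0 = 0, and there is no ∂_3, so H_2 = 0.

H_0 ≅ Z,  H_1 ≅ Z,  H_2 = 0.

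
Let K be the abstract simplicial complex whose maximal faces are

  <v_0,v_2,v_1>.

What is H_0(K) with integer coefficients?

H_0 = Z.

Take the total order v_0 < v_1 < v_2 on the vertex set. Then K (dimension 2) consists of the simplices:

  0-simplices (3): [v_0], [v_1], [v_2]
  1-simplices (3): [v_0,v_1], [v_0,v_2], [v_1,v_2]
  2-simplices (1): [v_0,v_1,v_2]

Hence C_0 ≅ Z^3, C_1 ≅ Z^3, C_2 ≅ Z^1.

∂_1: C_1 → C_0 sends each edge [p,q] (with p < q) to q − p.
The 3×3 boundary matrix has rank 2 and Smith normal form diag(1,1).

∂_2: C_2 → C_1 maps a triangle to the signed sum of its edges. For instance
  ∂[v_0,v_1,v_2] = [v_1,v_2] − [v_0,v_2] + [v_0,v_1].
The 3×1 boundary matrix has rank 1 and Smith normal form diag(1).

Reading off H_k = ker ∂_k / im ∂_{k+1}:

  H_0: rank C_0 − rank ∂_1 = 3 − 2 = 1, and the invariant factors of ∂_1 are all 1, so H_0 ≅ Z.

(K is a triangulation of the 2-simplex.)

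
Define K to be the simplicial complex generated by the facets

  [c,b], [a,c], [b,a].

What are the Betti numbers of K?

b_0 = 1, b_1 = 1.

Take the total order a < b < c on the vertex set. Then K (dimension 1) consists of the simplices:

  0-simplices (3): a, b, c
  1-simplices (3): ab, ac, bc

Hence C_0 ≅ Z^3, C_1 ≅ Z^3.

∂_1: C_1 → C_0 is given by ∂[p,q] = [q] − [p].
The resulting 3×3 matrix has rank 2, and its Smith normal form has invariant factors (1,1).

Now H_k = ker ∂_k / im ∂_{k+1}, so:

  H_0: rank C_0 − rank ∂_1 = 3 − 2 = 1, and the invariant factors of ∂_1 are all 1, so H_0 = Z.
  H_1: rank ker ∂_1 − rank ∂_2 = (3 − 2) − 0 = 1, and there is no ∂_2, so H_1 = Z.

(K is a triangulation of the circle S^1.)

Hence the Betti numbers are b_0 = 1, b_1 = 1.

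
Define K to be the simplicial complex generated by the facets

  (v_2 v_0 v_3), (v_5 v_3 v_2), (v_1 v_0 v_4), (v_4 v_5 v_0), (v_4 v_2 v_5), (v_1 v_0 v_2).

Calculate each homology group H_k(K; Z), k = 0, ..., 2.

K has 6 vertices, 12 edges, 6 triangles.
rank ∂_0 = 0, rank ∂_1 = 5 ⇒ b_0 = 6 − 0 − 5 = 1; all invariant factors of ∂_1 are 1 so no torsion. So H_0 = Z.
rank ∂_1 = 5, rank ∂_2 = 6 ⇒ b_1 = 12 − 5 − 6 = 1; all invariant factors of ∂_2 are 1 so no torsion. So H_1 = Z.
rank ∂_2 = 6, rank ∂_3 = 0 ⇒ b_2 = 6 − 6 − 0 = 0. So H_2 = 0.

H_0 ≅ Z,  H_1 ≅ Z,  H_2 = 0.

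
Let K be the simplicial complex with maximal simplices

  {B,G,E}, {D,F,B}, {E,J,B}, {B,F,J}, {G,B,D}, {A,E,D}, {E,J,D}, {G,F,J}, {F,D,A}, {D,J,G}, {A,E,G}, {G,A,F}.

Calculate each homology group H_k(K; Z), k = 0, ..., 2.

We work with the vertex ordering A < B < D < E < F < G < J. The simplices of K, each written with vertices in increasing order, are:

  0-simplices (7): A, B, D, E, F, G, J
  1-simplices (18): AD, AE, AF, AG, BD, BE, BF, BG, BJ, DE, DF, DG, DJ, EG, EJ, FG, FJ, GJ
  2-simplices (12): ADE, ADF, AEG, AFG, BDF, BDG, BEG, BEJ, BFJ, DEJ, DGJ, FGJ

so the chain groups are C_0 ≅ Z^7, C_1 ≅ Z^18, C_2 ≅ Z^12.

The boundary map ∂_1: C_1 → C_0 maps an edge to its endpoints' difference, ∂[p,q] = q − p.
The 7×18 boundary matrix has rank 6 and Smith normal form diag(1,1,1,1,1,1).

∂_2: C_2 → C_1 maps a triangle to the signed sum of its edges. For instance
  ∂AEG = EG − AG + AE,
  ∂BEG = EG − BG + BE.
The 18×12 boundary matrix has rank 12 and Smith normal form diag(1,1,1,1,1,1,1,1,1,1,1,2).

From H_k ≅ ker(∂_k) / im(∂_{k+1}) we obtain:

  H_0: rank C_0 − rank ∂_1 = 7 − 6 = 1, and the invariant factors of ∂_1 are all 1, so H_0 ≅ Z.
  H_1: rank ker ∂_1 − rank ∂_2 = (18 − 6) − 12 = 0, and ∂_2 has invariant factor 2 > 1, so H_1 ≅ Z_2.
  H_2: rank ker ∂_2 − rank ∂_3 = (12 − 12) − 0 = 0, and there is no ∂_3, so H_2 ≅ 0.

H_0 ≅ Z,  H_1 ≅ Z_2,  H_2 = 0.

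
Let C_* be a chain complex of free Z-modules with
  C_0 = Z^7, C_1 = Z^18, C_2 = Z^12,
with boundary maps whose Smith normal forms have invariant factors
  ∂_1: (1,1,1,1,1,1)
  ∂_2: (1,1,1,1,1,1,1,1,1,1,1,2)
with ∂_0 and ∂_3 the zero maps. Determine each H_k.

H_0: b_0 = 7 − 0 − 6 = 1; torsion from ∂_1 factors > 1: none. So H_0 = Z.
H_1: b_1 = 18 − 6 − 12 = 0; torsion from ∂_2 factors > 1: [2]. So H_1 = Z/2Z.
H_2: b_2 = 12 − 12 − 0 = 0; torsion from ∂_3 factors > 1: none. So H_2 = 0.

H_0 = Z,  H_1 = Z/2Z,  H_2 = 0.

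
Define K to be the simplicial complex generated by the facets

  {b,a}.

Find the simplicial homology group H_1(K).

H_1 ≅ 0.

Fix the vertex order a < b and write every simplex with vertices in increasing order. Then dim K = 1 and the simplices of K are:

  0-simplices (2): a, b
  1-simplices (1): ab

so the chain groups are C_0 ≅ Z^2, C_1 ≅ Z^1.

∂_1: C_1 → C_0 maps an edge to its endpoints' difference, ∂[p,q] = q − p. For instance
  ∂ab = b − a.
The 2×1 boundary matrix has rank 1 and Smith normal form diag(1).

From H_k ≅ ker(∂_k) / im(∂_{k+1}) we obtain:

  H_1: rank ker ∂_1 − rank ∂_2 = (1 − 1) − 0 = 0, and there is no ∂_2, so H_1 ≅ 0.

(K is a triangulation of the 1-simplex.)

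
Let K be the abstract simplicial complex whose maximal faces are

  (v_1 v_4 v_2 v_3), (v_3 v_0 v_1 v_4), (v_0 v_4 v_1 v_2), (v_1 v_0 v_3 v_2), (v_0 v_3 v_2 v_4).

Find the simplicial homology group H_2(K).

Order the vertices as v_0 < v_1 < v_2 < v_3 < v_4. Listing each simplex with vertices in this order, K has dimension 3 with simplices:

  0-simplices (5): [v_0], [v_1], [v_2], [v_3], [v_4]
  1-simplices (10): [v_0,v_1], [v_0,v_2], [v_0,v_3], [v_0,v_4], [v_1,v_2], [v_1,v_3], [v_1,v_4], [v_2,v_3], [v_2,v_4], [v_3,v_4]
  2-simplices (10): [v_0,v_1,v_2], [v_0,v_1,v_3], [v_0,v_1,v_4], [v_0,v_2,v_3], [v_0,v_2,v_4], [v_0,v_3,v_4], [v_1,v_2,v_3], [v_1,v_2,v_4], [v_1,v_3,v_4], [v_2,v_3,v_4]
  3-simplices (5): [v_0,v_1,v_2,v_3], [v_0,v_1,v_2,v_4], [v_0,v_1,v_3,v_4], [v_0,v_2,v_3,v_4], [v_1,v_2,v_3,v_4]

so the chain groups are C_0 ≅ Z^5, C_1 ≅ Z^10, C_2 ≅ Z^10, C_3 ≅ Z^5.

∂_1: C_1 → C_0 is given by ∂[p,q] = [q] − [p]. For instance
  ∂[v_1,v_4] = [v_4] − [v_1].
The 5×10 boundary matrix has rank 4 and Smith normal form diag(1,1,1,1).

The boundary map ∂_2: C_2 → C_1 sends each 2-simplex [p,q,r] to [q,r] − [p,r] + [p,q]. For instance
  ∂[v_0,v_1,v_2] = [v_1,v_2] − [v_0,v_2] + [v_0,v_1],
  ∂[v_0,v_1,v_3] = [v_1,v_3] − [v_0,v_3] + [v_0,v_1].
The resulting 10×10 matrix has rank 6, and its Smith normal form has invariant factors (1,1,1,1,1,1).

∂_3: C_3 → C_2 sends each 3-simplex σ to the alternating sum Σ_i (−1)^i (σ with its i-th vertex removed). For instance
  ∂[v_0,v_1,v_2,v_4] = [v_1,v_2,v_4] − [v_0,v_2,v_4] + [v_0,v_1,v_4] − [v_0,v_1,v_2],
  ∂[v_1,v_2,v_3,v_4] = [v_2,v_3,v_4] − [v_1,v_3,v_4] + [v_1,v_2,v_4] − [v_1,v_2,v_3].
The 10×5 boundary matrix has rank 4 and Smith normal form diag(1,1,1,1).

From H_k ≅ ker(∂_k) / im(∂_{k+1}) we obtain:

  H_2: rank ker ∂_2 − rank ∂_3 = (10 − 6) − 4 = 0, and the invariant factors of ∂_3 are all 1, so H_2 ≅ 0.

H_2 = 0.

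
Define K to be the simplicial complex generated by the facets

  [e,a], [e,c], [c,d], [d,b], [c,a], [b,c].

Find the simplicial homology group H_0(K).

H_0 = Z.

Take the total order a < b < c < d < e on the vertex set. Then K (dimension 1) consists of the simplices:

  0-simplices (5): a, b, c, d, e
  1-simplices (6): ac, ae, bc, bd, cd, ce

so the chain groups are C_0 ≅ Z^5, C_1 ≅ Z^6.

Boundary ∂_1: C_1 → C_0 maps an edge to its endpoints' difference, ∂[p,q] = q − p. For instance
  ∂bc = c − b.
This gives a 5×6 integer matrix of rank 4; reducing to Smith normal form yields diagonal entries (1,1,1,1).

Now H_k = ker ∂_k / im ∂_{k+1}, so:

  H_0: rank C_0 − rank ∂_1 = 5 − 4 = 1, and the invariant factors of ∂_1 are all 1, so H_0 ≅ Z.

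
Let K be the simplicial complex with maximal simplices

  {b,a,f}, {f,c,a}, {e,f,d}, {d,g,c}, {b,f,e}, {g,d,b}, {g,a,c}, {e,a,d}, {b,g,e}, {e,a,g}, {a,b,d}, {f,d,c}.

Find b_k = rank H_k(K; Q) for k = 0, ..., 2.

b_0 = 1, b_1 = 0, b_2 = 0.

K has 7 vertices, 18 edges, 12 triangles.
rank ∂_0 = 0, rank ∂_1 = 6 ⇒ b_0 = 7 − 0 − 6 = 1; all invariant factors of ∂_1 are 1 so no torsion. So H_0 = Z.
rank ∂_1 = 6, rank ∂_2 = 12 ⇒ b_1 = 18 − 6 − 12 = 0; ∂_2 has invariant factor(s) [2] giving torsion. So H_1 = Z/2.
rank ∂_2 = 12, rank ∂_3 = 0 ⇒ b_2 = 12 − 12 − 0 = 0. So H_2 = 0.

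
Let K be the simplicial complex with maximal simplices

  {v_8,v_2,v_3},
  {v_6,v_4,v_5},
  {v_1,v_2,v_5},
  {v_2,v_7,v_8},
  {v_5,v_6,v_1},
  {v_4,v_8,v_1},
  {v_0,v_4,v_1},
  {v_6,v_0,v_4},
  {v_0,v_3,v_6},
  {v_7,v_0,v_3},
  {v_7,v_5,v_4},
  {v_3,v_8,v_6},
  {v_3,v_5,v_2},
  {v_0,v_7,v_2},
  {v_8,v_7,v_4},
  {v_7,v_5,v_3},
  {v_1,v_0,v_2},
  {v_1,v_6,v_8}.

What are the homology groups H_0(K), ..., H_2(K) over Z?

H_0 ≅ Z,  H_1 ≅ Z ⊕ Z/2Z,  H_2 = 0.

Fix the vertex order v_0 < v_1 < v_2 < v_3 < v_4 < v_5 < v_6 < v_7 < v_8 and write every simplex with vertices in increasing order. Then dim K = 2 and the simplices of K are:

  0-simplices (9): [v_0], [v_1], [v_2], [v_3], [v_4], [v_5], [v_6], [v_7], [v_8]
  1-simplices (27): (27 of them)
  2-simplices (18): (18 of them)

Hence C_0 ≅ Z^9, C_1 ≅ Z^27, C_2 ≅ Z^18.

The boundary map ∂_1: C_1 → C_0 is given by ∂[p,q] = [q] − [p]. For instance
  ∂[v_0,v_6] = [v_6] − [v_0].
The resulting 9×27 matrix has rank 8, and its Smith normal form has invariant factors (1,1,1,1,1,1,1,1).

∂_2: C_2 → C_1 maps a triangle to the signed sum of its edges. For instance
  ∂[v_2,v_3,v_8] = [v_3,v_8] − [v_2,v_8] + [v_2,v_3],
  ∂[v_0,v_1,v_2] = [v_1,v_2] − [v_0,v_2] + [v_0,v_1].
This gives a 27×18 integer matrix of rank 18; reducing to Smith normal form yields diagonal entries (1,1,1,1,1,1,1,1,1,1,1,1,1,1,1,1,1,2).

From H_k ≅ ker(∂_k) / im(∂_{k+1}) we obtain:

  H_0: rank C_0 − rank ∂_1 = 9 − 8 = 1, and the invariant factors of ∂_1 are all 1, so H_0 = Z.
  H_1: rank ker ∂_1 − rank ∂_2 = (27 − 8) − 18 = 1, and ∂_2 has invariant factor 2 > 1, so H_1 = Z ⊕ Z/2Z.
  H_2: rank ker ∂_2 − rank ∂_3 = (18 − 18) − 0 = 0, and there is no ∂_3, so H_2 = 0.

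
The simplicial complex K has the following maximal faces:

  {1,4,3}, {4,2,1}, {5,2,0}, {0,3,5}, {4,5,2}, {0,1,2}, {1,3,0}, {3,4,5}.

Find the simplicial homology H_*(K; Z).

K has 6 vertices, 12 edges, 8 triangles.
rank ∂_0 = 0, rank ∂_1 = 5 ⇒ b_0 = 6 − 0 − 5 = 1; all invariant factors of ∂_1 are 1 so no torsion. So H_0 = Z.
rank ∂_1 = 5, rank ∂_2 = 7 ⇒ b_1 = 12 − 5 − 7 = 0; all invariant factors of ∂_2 are 1 so no torsion. So H_1 = 0.
rank ∂_2 = 7, rank ∂_3 = 0 ⇒ b_2 = 8 − 7 − 0 = 1. So H_2 = Z.

H_0 ≅ Z,  H_1 = 0,  H_2 ≅ Z.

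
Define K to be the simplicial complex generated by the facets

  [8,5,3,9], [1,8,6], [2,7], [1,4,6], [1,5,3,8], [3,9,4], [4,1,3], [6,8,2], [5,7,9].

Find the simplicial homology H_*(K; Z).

K has 9 vertices, 20 edges, 13 triangles, 2 3-simplices.
rank ∂_0 = 0, rank ∂_1 = 8 ⇒ b_0 = 9 − 0 − 8 = 1; all invariant factors of ∂_1 are 1 so no torsion. So H_0 ≅ Z.
rank ∂_1 = 8, rank ∂_2 = 11 ⇒ b_1 = 20 − 8 − 11 = 1; all invariant factors of ∂_2 are 1 so no torsion. So H_1 ≅ Z.
rank ∂_2 = 11, rank ∂_3 = 2 ⇒ b_2 = 13 − 11 − 2 = 0; all invariant factors of ∂_3 are 1 so no torsion. So H_2 ≅ 0.
rank ∂_3 = 2, rank ∂_4 = 0 ⇒ b_3 = 2 − 2 − 0 = 0. So H_3 ≅ 0.

H_0 = Z,  H_1 = Z,  H_2 = 0,  H_3 = 0.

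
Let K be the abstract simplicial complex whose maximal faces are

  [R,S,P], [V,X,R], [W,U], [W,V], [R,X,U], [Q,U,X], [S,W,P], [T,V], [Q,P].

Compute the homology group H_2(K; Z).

H_2 ≅ 0.

We work with the vertex ordering P < Q < R < S < T < U < V < W < X. The simplices of K, each written with vertices in increasing order, are:

  0-simplices (9): P, Q, R, S, T, U, V, W, X
  1-simplices (16): PQ, PR, PS, PW, QU, QX, RS, RU, RV, RX, SW, TV, UW, UX, VW, VX
  2-simplices (5): PRS, PSW, QUX, RUX, RVX

Hence C_0 ≅ Z^9, C_1 ≅ Z^16, C_2 ≅ Z^5.

The boundary map ∂_1: C_1 → C_0 sends each edge [p,q] (with p < q) to q − p. For instance
  ∂UX = X − U.
As a 9×16 matrix over Z this has rank 8, with invariant factors (1,1,1,1,1,1,1,1).

Boundary ∂_2: C_2 → C_1 maps a triangle to the signed sum of its edges. For instance
  ∂QUX = UX − QX + QU,
  ∂RUX = UX − RX + RU.
This gives a 16×5 integer matrix of rank 5; reducing to Smith normal form yields diagonal entries (1,1,1,1,1).

From H_k ≅ ker(∂_k) / im(∂_{k+1}) we obtain:

  H_2: rank ker ∂_2 − rank ∂_3 = (5 − 5) − 0 = 0, and there is no ∂_3, so H_2 ≅ 0.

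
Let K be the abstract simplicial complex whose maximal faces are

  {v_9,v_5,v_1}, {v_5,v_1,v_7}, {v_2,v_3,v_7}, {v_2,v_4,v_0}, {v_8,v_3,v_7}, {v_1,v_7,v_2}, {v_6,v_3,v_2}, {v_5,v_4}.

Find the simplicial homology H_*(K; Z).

H_0 = Z,  H_1 = Z,  H_2 = 0.

Fix the vertex order v_0 < v_1 < v_2 < v_3 < v_4 < v_5 < v_6 < v_7 < v_8 < v_9 and write every simplex with vertices in increasing order. Then dim K = 2 and the simplices of K are:

  0-simplices (10): [v_0], [v_1], [v_2], [v_3], [v_4], [v_5], [v_6], [v_7], [v_8], [v_9]
  1-simplices (17): (17 of them)
  2-simplices (7): [v_0,v_2,v_4], [v_1,v_2,v_7], [v_1,v_5,v_7], [v_1,v_5,v_9], [v_2,v_3,v_6], [v_2,v_3,v_7], [v_3,v_7,v_8]

Hence C_0 ≅ Z^10, C_1 ≅ Z^17, C_2 ≅ Z^7.

The boundary map ∂_1: C_1 → C_0 sends each edge [p,q] (with p < q) to q − p.
The resulting 10×17 matrix has rank 9, and its Smith normal form has invariant factors (1,1,1,1,1,1,1,1,1).

Boundary ∂_2: C_2 → C_1 acts by ∂[p,q,r] = [q,r] − [p,r] + [p,q]. For instance
  ∂[v_1,v_5,v_9] = [v_5,v_9] − [v_1,v_9] + [v_1,v_5],
  ∂[v_1,v_2,v_7] = [v_2,v_7] − [v_1,v_7] + [v_1,v_2].
The resulting 17×7 matrix has rank 7, and its Smith normal form has invariant factors (1,1,1,1,1,1,1).

From H_k ≅ ker(∂_k) / im(∂_{k+1}) we obtain:

  H_0: rank C_0 − rank ∂_1 = 10 − 9 = 1, and the invariant factors of ∂_1 are all 1, so H_0 = Z.
  H_1: rank ker ∂_1 − rank ∂_2 = (17 − 9) − 7 = 1, and the invariant factors of ∂_2 are all 1, so H_1 = Z.
  H_2: rank ker ∂_2 − rank ∂_3 = (7 − 7) − 0 = 0, and there is no ∂_3, so H_2 = 0.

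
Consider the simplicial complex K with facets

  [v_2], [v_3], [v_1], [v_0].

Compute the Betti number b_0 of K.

We work with the vertex ordering v_0 < v_1 < v_2 < v_3. The simplices of K, each written with vertices in increasing order, are:

  0-simplices (4): [v_0], [v_1], [v_2], [v_3]

Hence C_0 ≅ Z^4.

Reading off H_k = ker ∂_k / im ∂_{k+1}:

  H_0: rank C_0 − rank ∂_1 = 4 − 0 = 4, and there is no ∂_1, so H_0 ≅ Z^4.

Hence the Betti numbers are b_0 = 4.

b_0 = 4.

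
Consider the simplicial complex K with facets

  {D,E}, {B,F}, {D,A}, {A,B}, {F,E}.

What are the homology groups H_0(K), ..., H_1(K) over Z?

H_0 ≅ Z,  H_1 ≅ Z.

Take the total order A < B < D < E < F on the vertex set. Then K (dimension 1) consists of the simplices:

  0-simplices (5): A, B, D, E, F
  1-simplices (5): AB, AD, BF, DE, EF

Hence C_0 ≅ Z^5, C_1 ≅ Z^5.

∂_1: C_1 → C_0 sends each edge [p,q] (with p < q) to q − p. For instance
  ∂DE = E − D.
As a 5×5 matrix over Z this has rank 4, with invariant factors (1,1,1,1).

From H_k ≅ ker(∂_k) / im(∂_{k+1}) we obtain:

  H_0: rank C_0 − rank ∂_1 = 5 − 4 = 1, and the invariant factors of ∂_1 are all 1, so H_0 = Z.
  H_1: rank ker ∂_1 − rank ∂_2 = (5 − 4) − 0 = 1, and there is no ∂_2, so H_1 = Z.

As a check, the Euler characteristic is 5 − 5 = 0, which agrees with 1 − 1 = 0.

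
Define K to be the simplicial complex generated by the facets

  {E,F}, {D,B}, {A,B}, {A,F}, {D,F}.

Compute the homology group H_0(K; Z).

H_0 ≅ Z.

We work with the vertex ordering A < B < D < E < F. The simplices of K, each written with vertices in increasing order, are:

  0-simplices (5): A, B, D, E, F
  1-simplices (5): AB, AF, BD, DF, EF

so the chain groups are C_0 ≅ Z^5, C_1 ≅ Z^5.

The boundary map ∂_1: C_1 → C_0 is given by ∂[p,q] = [q] − [p].
The resulting 5×5 matrix has rank 4, and its Smith normal form has invariant factors (1,1,1,1).

Computing H_k = (kernel of ∂_k) / (image of ∂_{k+1}):

  H_0: rank C_0 − rank ∂_1 = 5 − 4 = 1, and the invariant factors of ∂_1 are all 1, so H_0 = Z.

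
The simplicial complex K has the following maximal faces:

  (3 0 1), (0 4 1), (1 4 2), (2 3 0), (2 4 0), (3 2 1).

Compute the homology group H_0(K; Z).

Fix the vertex order 0 < 1 < 2 < 3 < 4 and write every simplex with vertices in increasing order. Then dim K = 2 and the simplices of K are:

  0-simplices (5): [0], [1], [2], [3], [4]
  1-simplices (9): [0,1], [0,2], [0,3], [0,4], [1,2], [1,3], [1,4], [2,3], [2,4]
  2-simplices (6): [0,1,3], [0,1,4], [0,2,3], [0,2,4], [1,2,3], [1,2,4]

giving chain groups C_0 ≅ Z^5, C_1 ≅ Z^9, C_2 ≅ Z^6.

Boundary ∂_1: C_1 → C_0 sends each edge [p,q] (with p < q) to q − p.
The resulting 5×9 matrix has rank 4, and its Smith normal form has invariant factors (1,1,1,1).

Boundary ∂_2: C_2 → C_1 acts by ∂[p,q,r] = [q,r] − [p,r] + [p,q]. For instance
  ∂[1,2,4] = [2,4] − [1,4] + [1,2],
  ∂[1,2,3] = [2,3] − [1,3] + [1,2].
The 9×6 boundary matrix has rank 5 and Smith normal form diag(1,1,1,1,1).

From H_k ≅ ker(∂_k) / im(∂_{k+1}) we obtain:

  H_0: rank C_0 − rank ∂_1 = 5 − 4 = 1, and the invariant factors of ∂_1 are all 1, so H_0 ≅ Z.

H_0 = Z.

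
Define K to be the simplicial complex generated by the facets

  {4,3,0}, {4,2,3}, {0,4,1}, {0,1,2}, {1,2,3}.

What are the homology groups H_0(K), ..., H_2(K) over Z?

H_0 ≅ Z,  H_1 ≅ Z,  H_2 = 0.

Take the total order 0 < 1 < 2 < 3 < 4 on the vertex set. Then K (dimension 2) consists of the simplices:

  0-simplices (5): [0], [1], [2], [3], [4]
  1-simplices (10): [0,1], [0,2], [0,3], [0,4], [1,2], [1,3], [1,4], [2,3], [2,4], [3,4]
  2-simplices (5): [0,1,2], [0,1,4], [0,3,4], [1,2,3], [2,3,4]

Hence C_0 ≅ Z^5, C_1 ≅ Z^10, C_2 ≅ Z^5.

∂_1: C_1 → C_0 sends each edge [p,q] (with p < q) to q − p. For instance
  ∂[0,4] = [4] − [0].
The resulting 5×10 matrix has rank 4, and its Smith normal form has invariant factors (1,1,1,1).

∂_2: C_2 → C_1 sends each 2-simplex [p,q,r] to [q,r] − [p,r] + [p,q]. For instance
  ∂[2,3,4] = [3,4] − [2,4] + [2,3],
  ∂[1,2,3] = [2,3] − [1,3] + [1,2].
This gives a 10×5 integer matrix of rank 5; reducing to Smith normal form yields diagonal entries (1,1,1,1,1).

Reading off H_k = ker ∂_k / im ∂_{k+1}:

  H_0: rank C_0 − rank ∂_1 = 5 − 4 = 1, and the invariant factors of ∂_1 are all 1, so H_0 ≅ Z.
  H_1: rank ker ∂_1 − rank ∂_2 = (10 − 4) − 5 = 1, and the invariant factors of ∂_2 are all 1, so H_1 ≅ Z.
  H_2: rank ker ∂_2 − rank ∂_3 = (5 − 5) − 0 = 0, and there is no ∂_3, so H_2 ≅ 0.

As a check, the Euler characteristic is 5 − 10 + 5 = 0, which agrees with 1 − 1 + 0 = 0.
(K is a triangulation of the Möbius band.)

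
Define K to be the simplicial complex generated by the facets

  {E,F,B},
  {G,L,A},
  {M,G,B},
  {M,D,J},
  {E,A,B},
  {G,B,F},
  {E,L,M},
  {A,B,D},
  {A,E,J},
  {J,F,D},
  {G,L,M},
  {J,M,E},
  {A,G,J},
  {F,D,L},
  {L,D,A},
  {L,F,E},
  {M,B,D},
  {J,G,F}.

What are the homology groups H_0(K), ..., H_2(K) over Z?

We work with the vertex ordering A < B < D < E < F < G < J < L < M. The simplices of K, each written with vertices in increasing order, are:

  0-simplices (9): A, B, D, E, F, G, J, L, M
  1-simplices (27): AB, AD, AE, AG, AJ, AL, BD, BE, BF, BG, BM, DF, DJ, DL, DM, EF, EJ, EL, EM, FG, FJ, FL, GJ, GL, GM, JM, LM
  2-simplices (18): ABD, ABE, ADL, AEJ, AGJ, AGL, BDM, BEF, BFG, BGM, DFJ, DFL, DJM, EFL, EJM, ELM, FGJ, GLM

giving chain groups C_0 ≅ Z^9, C_1 ≅ Z^27, C_2 ≅ Z^18.

Boundary ∂_1: C_1 → C_0 sends each edge [p,q] (with p < q) to q − p. For instance
  ∂AE = E − A.
As a 9×27 matrix over Z this has rank 8, with invariant factors (1,1,1,1,1,1,1,1).

∂_2: C_2 → C_1 acts by ∂[p,q,r] = [q,r] − [p,r] + [p,q]. For instance
  ∂EFL = FL − EL + EF,
  ∂EJM = JM − EM + EJ.
This gives a 27×18 integer matrix of rank 17; reducing to Smith normal form yields diagonal entries (1,1,1,1,1,1,1,1,1,1,1,1,1,1,1,1,1).

From H_k ≅ ker(∂_k) / im(∂_{k+1}) we obtain:

  H_0: rank C_0 − rank ∂_1 = 9 − 8 = 1, and the invariant factors of ∂_1 are all 1, so H_0 ≅ Z.
  H_1: rank ker ∂_1 − rank ∂_2 = (27 − 8) − 17 = 2, and the invariant factors of ∂_2 are all 1, so H_1 ≅ Z^2.
  H_2: rank ker ∂_2 − rank ∂_3 = (18 − 17) − 0 = 1, and there is no ∂_3, so H_2 ≅ Z.

(K is a triangulation of the torus T^2.)

H_0 ≅ Z,  H_1 ≅ Z^2,  H_2 ≅ Z.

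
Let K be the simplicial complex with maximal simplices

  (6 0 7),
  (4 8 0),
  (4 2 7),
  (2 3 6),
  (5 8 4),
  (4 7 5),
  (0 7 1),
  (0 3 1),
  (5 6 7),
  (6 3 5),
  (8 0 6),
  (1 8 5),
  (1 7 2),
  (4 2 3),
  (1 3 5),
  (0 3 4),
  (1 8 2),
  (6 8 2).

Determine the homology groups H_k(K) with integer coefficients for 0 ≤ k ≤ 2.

Order the vertices as 0 < 1 < 2 < 3 < 4 < 5 < 6 < 7 < 8. Listing each simplex with vertices in this order, K has dimension 2 with simplices:

  0-simplices (9): [0], [1], [2], [3], [4], [5], [6], [7], [8]
  1-simplices (27): (27 of them)
  2-simplices (18): [0,1,3], [0,1,7], [0,3,4], [0,4,8], [0,6,7], [0,6,8], [1,2,7], [1,2,8], [1,3,5], [1,5,8], [2,3,4], [2,3,6], [2,4,7], [2,6,8], [3,5,6], [4,5,7], [4,5,8], [5,6,7]

Hence C_0 ≅ Z^9, C_1 ≅ Z^27, C_2 ≅ Z^18.

∂_1: C_1 → C_0 sends each edge [p,q] (with p < q) to q − p. For instance
  ∂[0,4] = [4] − [0].
The 9×27 boundary matrix has rank 8 and Smith normal form diag(1,1,1,1,1,1,1,1).

∂_2: C_2 → C_1 maps a triangle to the signed sum of its edges. For instance
  ∂[0,4,8] = [4,8] − [0,8] + [0,4],
  ∂[0,6,8] = [6,8] − [0,8] + [0,6].
The resulting 27×18 matrix has rank 17, and its Smith normal form has invariant factors (1,1,1,1,1,1,1,1,1,1,1,1,1,1,1,1,1).

From H_k ≅ ker(∂_k) / im(∂_{k+1}) we obtain:

  H_0: rank C_0 − rank ∂_1 = 9 − 8 = 1, and the invariant factors of ∂_1 are all 1, so H_0 = Z.
  H_1: rank ker ∂_1 − rank ∂_2 = (27 − 8) − 17 = 2, and the invariant factors of ∂_2 are all 1, so H_1 = Z^2.
  H_2: rank ker ∂_2 − rank ∂_3 = (18 − 17) − 0 = 1, and there is no ∂_3, so H_2 = Z.

As a check, the Euler characteristic is 9 − 27 + 18 = 0, which agrees with 1 − 2 + 1 = 0.

H_0 = Z,  H_1 = Z^2,  H_2 = Z.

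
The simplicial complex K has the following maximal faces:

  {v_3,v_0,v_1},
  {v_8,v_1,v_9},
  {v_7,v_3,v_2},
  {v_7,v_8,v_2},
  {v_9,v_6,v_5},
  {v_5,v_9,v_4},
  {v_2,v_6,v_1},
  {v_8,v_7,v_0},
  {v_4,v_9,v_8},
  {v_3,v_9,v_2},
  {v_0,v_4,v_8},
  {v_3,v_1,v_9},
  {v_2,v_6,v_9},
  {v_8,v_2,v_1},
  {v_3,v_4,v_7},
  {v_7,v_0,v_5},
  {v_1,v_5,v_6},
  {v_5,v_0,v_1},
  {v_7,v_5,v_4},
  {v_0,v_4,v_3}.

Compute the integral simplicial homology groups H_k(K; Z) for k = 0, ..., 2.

H_0 ≅ Z,  H_1 ≅ Z ⊕ Z/2,  H_2 = 0.

Fix the vertex order v_0 < v_1 < v_2 < v_3 < v_4 < v_5 < v_6 < v_7 < v_8 < v_9 and write every simplex with vertices in increasing order. Then dim K = 2 and the simplices of K are:

  0-simplices (10): [v_0], [v_1], [v_2], [v_3], [v_4], [v_5], [v_6], [v_7], [v_8], [v_9]
  1-simplices (30): (30 of them)
  2-simplices (20): (20 of them)

Hence C_0 ≅ Z^10, C_1 ≅ Z^30, C_2 ≅ Z^20.

∂_1: C_1 → C_0 maps an edge to its endpoints' difference, ∂[p,q] = q − p. For instance
  ∂[v_2,v_6] = [v_6] − [v_2].
This gives a 10×30 integer matrix of rank 9; reducing to Smith normal form yields diagonal entries (1,1,1,1,1,1,1,1,1).

The boundary map ∂_2: C_2 → C_1 maps a triangle to the signed sum of its edges. For instance
  ∂[v_4,v_5,v_9] = [v_5,v_9] − [v_4,v_9] + [v_4,v_5],
  ∂[v_0,v_4,v_8] = [v_4,v_8] − [v_0,v_8] + [v_0,v_4].
The resulting 30×20 matrix has rank 20, and its Smith normal form has invariant factors (1,1,1,1,1,1,1,1,1,1,1,1,1,1,1,1,1,1,1,2).

Reading off H_k = ker ∂_k / im ∂_{k+1}:

  H_0: rank C_0 − rank ∂_1 = 10 − 9 = 1, and the invariant factors of ∂_1 are all 1, so H_0 = Z.
  H_1: rank ker ∂_1 − rank ∂_2 = (30 − 9) − 20 = 1, and ∂_2 has invariant factor 2 > 1, so H_1 = Z ⊕ Z/2.
  H_2: rank ker ∂_2 − rank ∂_3 = (20 − 20) − 0 = 0, and there is no ∂_3, so H_2 = 0.

As a check, the Euler characteristic is 10 − 30 + 20 = 0, which agrees with 1 − 1 + 0 = 0.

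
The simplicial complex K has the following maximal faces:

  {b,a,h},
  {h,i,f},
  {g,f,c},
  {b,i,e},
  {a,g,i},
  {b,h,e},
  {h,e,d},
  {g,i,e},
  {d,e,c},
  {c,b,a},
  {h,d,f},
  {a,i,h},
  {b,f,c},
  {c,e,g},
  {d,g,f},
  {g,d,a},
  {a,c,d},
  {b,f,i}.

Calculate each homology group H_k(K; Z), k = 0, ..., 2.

H_0 ≅ Z,  H_1 ≅ Z ⊕ Z/2,  H_2 = 0.

Take the total order a < b < c < d < e < f < g < h < i on the vertex set. Then K (dimension 2) consists of the simplices:

  0-simplices (9): a, b, c, d, e, f, g, h, i
  1-simplices (27): ab, ac, ad, ag, ah, ai, bc, be, bf, bh, bi, cd, ce, cf, cg, de, df, dg, dh, eg, eh, ei, fg, fh, fi, gi, hi
  2-simplices (18): abc, abh, acd, adg, agi, ahi, bcf, beh, bei, bfi, cde, ceg, cfg, deh, dfg, dfh, egi, fhi

Hence C_0 ≅ Z^9, C_1 ≅ Z^27, C_2 ≅ Z^18.

The boundary map ∂_1: C_1 → C_0 is given by ∂[p,q] = [q] − [p]. For instance
  ∂dg = g − d.
As a 9×27 matrix over Z this has rank 8, with invariant factors (1,1,1,1,1,1,1,1).

∂_2: C_2 → C_1 maps a triangle to the signed sum of its edges. For instance
  ∂dfh = fh − dh + df,
  ∂bei = ei − bi + be.
As a 27×18 matrix over Z this has rank 18, with invariant factors (1,1,1,1,1,1,1,1,1,1,1,1,1,1,1,1,1,2).

Computing H_k = (kernel of ∂_k) / (image of ∂_{k+1}):

  H_0: rank C_0 − rank ∂_1 = 9 − 8 = 1, and the invariant factors of ∂_1 are all 1, so H_0 ≅ Z.
  H_1: rank ker ∂_1 − rank ∂_2 = (27 − 8) − 18 = 1, and ∂_2 has invariant factor 2 > 1, so H_1 ≅ Z ⊕ Z/2.
  H_2: rank ker ∂_2 − rank ∂_3 = (18 − 18) − 0 = 0, and there is no ∂_3, so H_2 ≅ 0.

As a check, the Euler characteristic is 9 − 27 + 18 = 0, which agrees with 1 − 1 + 0 = 0.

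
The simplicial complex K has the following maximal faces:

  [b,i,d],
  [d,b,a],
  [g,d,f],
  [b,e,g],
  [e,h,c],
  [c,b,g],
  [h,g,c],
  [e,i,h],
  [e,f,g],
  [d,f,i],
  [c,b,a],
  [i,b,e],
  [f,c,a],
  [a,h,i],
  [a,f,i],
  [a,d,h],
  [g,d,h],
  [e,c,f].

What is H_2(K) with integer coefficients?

H_2 ≅ 0.

We work with the vertex ordering a < b < c < d < e < f < g < h < i. The simplices of K, each written with vertices in increasing order, are:

  0-simplices (9): a, b, c, d, e, f, g, h, i
  1-simplices (27): ab, ac, ad, af, ah, ai, bc, bd, be, bg, bi, ce, cf, cg, ch, df, dg, dh, di, ef, eg, eh, ei, fg, fi, gh, hi
  2-simplices (18): abc, abd, acf, adh, afi, ahi, bcg, bdi, beg, bei, cef, ceh, cgh, dfg, dfi, dgh, efg, ehi

Hence C_0 ≅ Z^9, C_1 ≅ Z^27, C_2 ≅ Z^18.

∂_1: C_1 → C_0 is given by ∂[p,q] = [q] − [p].
The resulting 9×27 matrix has rank 8, and its Smith normal form has invariant factors (1,1,1,1,1,1,1,1).

∂_2: C_2 → C_1 sends each 2-simplex [p,q,r] to [q,r] − [p,r] + [p,q]. For instance
  ∂abc = bc − ac + ab,
  ∂bei = ei − bi + be.
The 27×18 boundary matrix has rank 18 and Smith normal form diag(1,1,1,1,1,1,1,1,1,1,1,1,1,1,1,1,1,2).

Computing H_k = (kernel of ∂_k) / (image of ∂_{k+1}):

  H_2: rank ker ∂_2 − rank ∂_3 = (18 − 18) − 0 = 0, and there is no ∂_3, so H_2 = 0.

(K is a triangulation of the Klein bottle.)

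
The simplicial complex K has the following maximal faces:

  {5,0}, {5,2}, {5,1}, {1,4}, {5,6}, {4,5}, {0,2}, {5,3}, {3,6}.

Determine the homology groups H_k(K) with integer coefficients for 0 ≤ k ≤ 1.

Fix the vertex order 0 < 1 < 2 < 3 < 4 < 5 < 6 and write every simplex with vertices in increasing order. Then dim K = 1 and the simplices of K are:

  0-simplices (7): [0], [1], [2], [3], [4], [5], [6]
  1-simplices (9): [0,2], [0,5], [1,4], [1,5], [2,5], [3,5], [3,6], [4,5], [5,6]

so the chain groups are C_0 ≅ Z^7, C_1 ≅ Z^9.

Boundary ∂_1: C_1 → C_0 maps an edge to its endpoints' difference, ∂[p,q] = q − p. For instance
  ∂[0,5] = [5] − [0].
As a 7×9 matrix over Z this has rank 6, with invariant factors (1,1,1,1,1,1).

From H_k ≅ ker(∂_k) / im(∂_{k+1}) we obtain:

  H_0: rank C_0 − rank ∂_1 = 7 − 6 = 1, and the invariant factors of ∂_1 are all 1, so H_0 = Z.
  H_1: rank ker ∂_1 − rank ∂_2 = (9 − 6) − 0 = 3, and there is no ∂_2, so H_1 = Z^3.

H_0 = Z,  H_1 = Z^3.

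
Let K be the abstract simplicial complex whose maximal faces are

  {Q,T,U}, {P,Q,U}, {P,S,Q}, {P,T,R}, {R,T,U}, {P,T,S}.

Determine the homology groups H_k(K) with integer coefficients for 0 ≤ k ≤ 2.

Take the total order P < Q < R < S < T < U on the vertex set. Then K (dimension 2) consists of the simplices:

  0-simplices (6): P, Q, R, S, T, U
  1-simplices (12): PQ, PR, PS, PT, PU, QS, QT, QU, RT, RU, ST, TU
  2-simplices (6): PQS, PQU, PRT, PST, QTU, RTU

Hence C_0 ≅ Z^6, C_1 ≅ Z^12, C_2 ≅ Z^6.

Boundary ∂_1: C_1 → C_0 maps an edge to its endpoints' difference, ∂[p,q] = q − p. For instance
  ∂PU = U − P.
The 6×12 boundary matrix has rank 5 and Smith normal form diag(1,1,1,1,1).

∂_2: C_2 → C_1 maps a triangle to the signed sum of its edges. For instance
  ∂PQS = QS − PS + PQ,
  ∂PRT = RT − PT + PR.
As a 12×6 matrix over Z this has rank 6, with invariant factors (1,1,1,1,1,1).

Computing H_k = (kernel of ∂_k) / (image of ∂_{k+1}):

  H_0: rank C_0 − rank ∂_1 = 6 − 5 = 1, and the invariant factors of ∂_1 are all 1, so H_0 = Z.
  H_1: rank ker ∂_1 − rank ∂_2 = (12 − 5) − 6 = 1, and the invariant factors of ∂_2 are all 1, so H_1 = Z.
  H_2: rank ker ∂_2 − rank ∂_3 = (6 − 6) − 0 = 0, and there is no ∂_3, so H_2 = 0.

As a check, the Euler characteristic is 6 − 12 + 6 = 0, which agrees with 1 − 1 + 0 = 0.
(K is a triangulation of the cylinder S^1 x I.)

H_0 = Z,  H_1 = Z,  H_2 = 0.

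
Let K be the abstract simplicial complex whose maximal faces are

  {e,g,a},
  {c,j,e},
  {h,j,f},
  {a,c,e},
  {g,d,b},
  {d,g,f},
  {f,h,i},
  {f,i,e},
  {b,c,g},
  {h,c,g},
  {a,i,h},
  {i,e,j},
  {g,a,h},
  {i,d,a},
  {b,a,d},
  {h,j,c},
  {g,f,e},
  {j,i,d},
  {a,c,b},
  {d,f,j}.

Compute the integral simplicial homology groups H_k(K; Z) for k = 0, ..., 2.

K has 10 vertices, 30 edges, 20 triangles.
rank ∂_0 = 0, rank ∂_1 = 9 ⇒ b_0 = 10 − 0 − 9 = 1; all invariant factors of ∂_1 are 1 so no torsion. So H_0 ≅ Z.
rank ∂_1 = 9, rank ∂_2 = 20 ⇒ b_1 = 30 − 9 − 20 = 1; ∂_2 has invariant factor(s) [2] giving torsion. So H_1 ≅ Z × Z/2.
rank ∂_2 = 20, rank ∂_3 = 0 ⇒ b_2 = 20 − 20 − 0 = 0. So H_2 ≅ 0.

H_0 = Z,  H_1 = Z × Z/2,  H_2 = 0.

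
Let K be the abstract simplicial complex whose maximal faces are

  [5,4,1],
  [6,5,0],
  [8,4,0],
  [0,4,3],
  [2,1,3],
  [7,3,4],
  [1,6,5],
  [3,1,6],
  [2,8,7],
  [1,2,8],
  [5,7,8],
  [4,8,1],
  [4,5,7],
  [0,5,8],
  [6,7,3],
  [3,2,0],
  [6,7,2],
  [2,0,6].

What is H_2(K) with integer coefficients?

Take the total order 0 < 1 < 2 < 3 < 4 < 5 < 6 < 7 < 8 on the vertex set. Then K (dimension 2) consists of the simplices:

  0-simplices (9): [0], [1], [2], [3], [4], [5], [6], [7], [8]
  1-simplices (27): (27 of them)
  2-simplices (18): [0,2,3], [0,2,6], [0,3,4], [0,4,8], [0,5,6], [0,5,8], [1,2,3], [1,2,8], [1,3,6], [1,4,5], [1,4,8], [1,5,6], [2,6,7], [2,7,8], [3,4,7], [3,6,7], [4,5,7], [5,7,8]

Hence C_0 ≅ Z^9, C_1 ≅ Z^27, C_2 ≅ Z^18.

The boundary map ∂_1: C_1 → C_0 maps an edge to its endpoints' difference, ∂[p,q] = q − p.
The resulting 9×27 matrix has rank 8, and its Smith normal form has invariant factors (1,1,1,1,1,1,1,1).

∂_2: C_2 → C_1 sends each 2-simplex [p,q,r] to [q,r] − [p,r] + [p,q]. For instance
  ∂[0,2,3] = [2,3] − [0,3] + [0,2],
  ∂[2,6,7] = [6,7] − [2,7] + [2,6].
As a 27×18 matrix over Z this has rank 18, with invariant factors (1,1,1,1,1,1,1,1,1,1,1,1,1,1,1,1,1,2).

Reading off H_k = ker ∂_k / im ∂_{k+1}:

  H_2: rank ker ∂_2 − rank ∂_3 = (18 − 18) − 0 = 0, and there is no ∂_3, so H_2 = 0.

(K is a triangulation of the Klein bottle.)

H_2 = 0.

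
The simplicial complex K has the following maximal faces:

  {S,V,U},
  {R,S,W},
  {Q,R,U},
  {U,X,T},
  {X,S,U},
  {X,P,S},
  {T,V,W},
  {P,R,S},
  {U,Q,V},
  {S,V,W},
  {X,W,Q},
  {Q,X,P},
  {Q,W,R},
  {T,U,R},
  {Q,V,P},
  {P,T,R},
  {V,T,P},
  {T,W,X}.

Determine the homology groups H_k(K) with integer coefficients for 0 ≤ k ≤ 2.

H_0 = Z,  H_1 = Z^2,  H_2 = Z.

Order the vertices as P < Q < R < S < T < U < V < W < X. Listing each simplex with vertices in this order, K has dimension 2 with simplices:

  0-simplices (9): P, Q, R, S, T, U, V, W, X
  1-simplices (27): PQ, PR, PS, PT, PV, PX, QR, QU, QV, QW, QX, RS, RT, RU, RW, SU, SV, SW, SX, TU, TV, TW, TX, UV, UX, VW, WX
  2-simplices (18): PQV, PQX, PRS, PRT, PSX, PTV, QRU, QRW, QUV, QWX, RSW, RTU, SUV, SUX, SVW, TUX, TVW, TWX

giving chain groups C_0 ≅ Z^9, C_1 ≅ Z^27, C_2 ≅ Z^18.

Boundary ∂_1: C_1 → C_0 maps an edge to its endpoints' difference, ∂[p,q] = q − p.
The 9×27 boundary matrix has rank 8 and Smith normal form diag(1,1,1,1,1,1,1,1).

∂_2: C_2 → C_1 acts by ∂[p,q,r] = [q,r] − [p,r] + [p,q]. For instance
  ∂QRU = RU − QU + QR,
  ∂PSX = SX − PX + PS.
As a 27×18 matrix over Z this has rank 17, with invariant factors (1,1,1,1,1,1,1,1,1,1,1,1,1,1,1,1,1).

Computing H_k = (kernel of ∂_k) / (image of ∂_{k+1}):

  H_0: rank C_0 − rank ∂_1 = 9 − 8 = 1, and the invariant factors of ∂_1 are all 1, so H_0 ≅ Z.
  H_1: rank ker ∂_1 − rank ∂_2 = (27 − 8) − 17 = 2, and the invariant factors of ∂_2 are all 1, so H_1 ≅ Z^2.
  H_2: rank ker ∂_2 − rank ∂_3 = (18 − 17) − 0 = 1, and there is no ∂_3, so H_2 ≅ Z.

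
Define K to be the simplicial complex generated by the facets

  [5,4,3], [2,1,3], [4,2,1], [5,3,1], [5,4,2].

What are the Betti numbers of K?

b_0 = 1, b_1 = 1, b_2 = 0.

Order the vertices as 1 < 2 < 3 < 4 < 5. Listing each simplex with vertices in this order, K has dimension 2 with simplices:

  0-simplices (5): [1], [2], [3], [4], [5]
  1-simplices (10): [1,2], [1,3], [1,4], [1,5], [2,3], [2,4], [2,5], [3,4], [3,5], [4,5]
  2-simplices (5): [1,2,3], [1,2,4], [1,3,5], [2,4,5], [3,4,5]

so the chain groups are C_0 ≅ Z^5, C_1 ≅ Z^10, C_2 ≅ Z^5.

Boundary ∂_1: C_1 → C_0 maps an edge to its endpoints' difference, ∂[p,q] = q − p.
As a 5×10 matrix over Z this has rank 4, with invariant factors (1,1,1,1).

Boundary ∂_2: C_2 → C_1 acts by ∂[p,q,r] = [q,r] − [p,r] + [p,q]. For instance
  ∂[3,4,5] = [4,5] − [3,5] + [3,4],
  ∂[1,2,3] = [2,3] − [1,3] + [1,2].
As a 10×5 matrix over Z this has rank 5, with invariant factors (1,1,1,1,1).

From H_k ≅ ker(∂_k) / im(∂_{k+1}) we obtain:

  H_0: rank C_0 − rank ∂_1 = 5 − 4 = 1, and the invariant factors of ∂_1 are all 1, so H_0 ≅ Z.
  H_1: rank ker ∂_1 − rank ∂_2 = (10 − 4) − 5 = 1, and the invariant factors of ∂_2 are all 1, so H_1 ≅ Z.
  H_2: rank ker ∂_2 − rank ∂_3 = (5 − 5) − 0 = 0, and there is no ∂_3, so H_2 ≅ 0.

Hence the Betti numbers are b_0 = 1, b_1 = 1, b_2 = 0.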